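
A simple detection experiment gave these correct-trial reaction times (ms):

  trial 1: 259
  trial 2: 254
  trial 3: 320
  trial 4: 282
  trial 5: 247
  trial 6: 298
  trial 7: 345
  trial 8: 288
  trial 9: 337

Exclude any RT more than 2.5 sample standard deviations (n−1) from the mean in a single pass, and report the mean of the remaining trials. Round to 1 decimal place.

n = 9, ΣRT = 2630, M = 292.222
Σ(x−M)² = 10327.56; s = √(10327.56/8) = 35.930
Cutoffs: 292.222 ± 2.5·35.930 → [202.4, 382.0]
No RTs fall outside the cutoffs; all 9 retained. Mean = 2630/9 = 292.222

292.2 ms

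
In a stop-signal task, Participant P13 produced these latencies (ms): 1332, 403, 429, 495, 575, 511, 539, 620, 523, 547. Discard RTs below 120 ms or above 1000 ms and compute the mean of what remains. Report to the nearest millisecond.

Excluded: 1332
Retained (n=9): Σ = 4642
Mean = 4642/9 = 515.7778

516 ms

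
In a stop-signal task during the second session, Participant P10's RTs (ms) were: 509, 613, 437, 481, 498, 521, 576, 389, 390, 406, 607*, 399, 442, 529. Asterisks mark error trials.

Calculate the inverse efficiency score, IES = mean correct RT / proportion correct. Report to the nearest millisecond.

513 ms

Correct trials (n=13): 509, 613, 437, 481, 498, 521, 576, 389, 390, 406, 399, 442, 529
Mean correct RT = 6190/13 = 476.1538 ms
Proportion correct = 13/14
IES = 476.1538 / (13/14) = 512.781 ms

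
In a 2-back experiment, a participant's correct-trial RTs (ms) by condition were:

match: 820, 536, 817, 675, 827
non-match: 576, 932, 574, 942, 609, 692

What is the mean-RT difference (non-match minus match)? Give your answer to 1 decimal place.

M(match) = 3675/5 = 735.000
M(non-match) = 4325/6 = 720.833
Difference = 720.833 − 735.000 = -14.167 ms

-14.2 ms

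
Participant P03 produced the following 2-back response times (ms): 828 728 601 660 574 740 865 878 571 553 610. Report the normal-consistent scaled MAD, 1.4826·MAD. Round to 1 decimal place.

127.5 ms

Sorted: 553, 571, 574, 601, 610, 660, 728, 740, 828, 865, 878 → median = 660
|x − 660| sorted: 0, 50, 59, 68, 80, 86, 89, 107, 168, 205, 218 → MAD = 86
Robust SD ≈ 1.4826 × 86 = 127.504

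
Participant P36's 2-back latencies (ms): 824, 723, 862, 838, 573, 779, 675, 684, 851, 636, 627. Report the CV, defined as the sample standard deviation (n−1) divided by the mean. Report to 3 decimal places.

n = 11, Σ = 8072, M = 733.8182
Σ(x−M)² = 104089.636; s = √(104089.636/10) = 102.0243
CV = 102.0243 / 733.8182 = 0.13903

0.139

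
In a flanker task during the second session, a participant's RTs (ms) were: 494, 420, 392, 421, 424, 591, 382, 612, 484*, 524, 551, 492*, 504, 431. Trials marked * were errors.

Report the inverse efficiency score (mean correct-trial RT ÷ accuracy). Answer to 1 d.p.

558.6 ms

Correct trials (n=12): 494, 420, 392, 421, 424, 591, 382, 612, 524, 551, 504, 431
Mean correct RT = 5746/12 = 478.8333 ms
Proportion correct = 12/14
IES = 478.8333 / (12/14) = 558.639 ms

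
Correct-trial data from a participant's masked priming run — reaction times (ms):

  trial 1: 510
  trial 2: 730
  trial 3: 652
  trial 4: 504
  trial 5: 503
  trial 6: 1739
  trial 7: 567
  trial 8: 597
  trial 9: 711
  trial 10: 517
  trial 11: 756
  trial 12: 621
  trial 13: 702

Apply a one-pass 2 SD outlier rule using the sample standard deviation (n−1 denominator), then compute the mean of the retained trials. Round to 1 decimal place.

n = 13, ΣRT = 9109, M = 700.692
Σ(x−M)² = 1267332.77; s = √(1267332.77/12) = 324.979
Cutoffs: 700.692 ± 2·324.979 → [50.7, 1350.6]
Outside: 1739 → excluded.
Retained (n=12): Σ = 7370, mean = 7370/12 = 614.167

614.2 ms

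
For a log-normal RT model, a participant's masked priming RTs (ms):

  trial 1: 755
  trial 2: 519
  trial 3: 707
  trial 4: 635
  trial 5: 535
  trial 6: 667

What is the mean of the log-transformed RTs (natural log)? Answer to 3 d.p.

6.446

ln(RT): 6.6267, 6.2519, 6.5610, 6.4536, 6.2823, 6.5028
Σ ln(RT) = 38.6783
Mean = 38.6783/6 = 6.44639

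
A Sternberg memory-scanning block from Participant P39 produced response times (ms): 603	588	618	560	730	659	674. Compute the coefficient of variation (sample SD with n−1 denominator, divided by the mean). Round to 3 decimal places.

0.092

n = 7, Σ = 4432, M = 633.1429
Σ(x−M)² = 20244.857; s = √(20244.857/6) = 58.0874
CV = 58.0874 / 633.1429 = 0.09174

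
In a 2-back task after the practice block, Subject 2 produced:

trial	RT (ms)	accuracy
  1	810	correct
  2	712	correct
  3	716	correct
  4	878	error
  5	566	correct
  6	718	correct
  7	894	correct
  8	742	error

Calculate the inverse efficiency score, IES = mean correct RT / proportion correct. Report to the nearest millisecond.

Correct trials (n=6): 810, 712, 716, 566, 718, 894
Mean correct RT = 4416/6 = 736.0000 ms
Proportion correct = 6/8
IES = 736.0000 / (6/8) = 981.333 ms

981 ms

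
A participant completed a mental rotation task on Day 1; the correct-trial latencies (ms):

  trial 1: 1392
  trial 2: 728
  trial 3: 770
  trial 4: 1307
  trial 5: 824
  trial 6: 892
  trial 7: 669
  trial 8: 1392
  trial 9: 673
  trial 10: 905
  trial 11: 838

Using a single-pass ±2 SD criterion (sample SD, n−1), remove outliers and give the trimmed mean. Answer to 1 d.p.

n = 11, ΣRT = 10390, M = 944.545
Σ(x−M)² = 789032.73; s = √(789032.73/10) = 280.897
Cutoffs: 944.545 ± 2·280.897 → [382.8, 1506.3]
No RTs fall outside the cutoffs; all 11 retained. Mean = 10390/11 = 944.545

944.5 ms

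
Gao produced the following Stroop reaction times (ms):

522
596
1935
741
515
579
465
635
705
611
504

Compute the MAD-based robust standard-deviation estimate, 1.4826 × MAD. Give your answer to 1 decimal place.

Sorted: 465, 504, 515, 522, 579, 596, 611, 635, 705, 741, 1935 → median = 596
|x − 596| sorted: 0, 15, 17, 39, 74, 81, 92, 109, 131, 145, 1339 → MAD = 81
Robust SD ≈ 1.4826 × 81 = 120.091

120.1 ms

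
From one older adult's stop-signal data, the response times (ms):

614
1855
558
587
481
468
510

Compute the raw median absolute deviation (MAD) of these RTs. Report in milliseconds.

Sorted: 468, 481, 510, 558, 587, 614, 1855 → median = 558
|x − 558|: 56, 1297, 0, 29, 77, 90, 48
Sorted deviations: 0, 29, 48, 56, 77, 90, 1297 → MAD = 56

56 ms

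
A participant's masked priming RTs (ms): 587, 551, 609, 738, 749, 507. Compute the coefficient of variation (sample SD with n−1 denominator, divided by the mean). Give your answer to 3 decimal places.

n = 6, Σ = 3741, M = 623.5000
Σ(x−M)² = 49231.500; s = √(49231.500/5) = 99.2285
CV = 99.2285 / 623.5000 = 0.15915

0.159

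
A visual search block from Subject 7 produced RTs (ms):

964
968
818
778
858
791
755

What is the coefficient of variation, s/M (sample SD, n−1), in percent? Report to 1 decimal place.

10.3%

n = 7, Σ = 5932, M = 847.4286
Σ(x−M)² = 45651.714; s = √(45651.714/6) = 87.2274
CV = 87.2274 / 847.4286 = 0.10293 = 10.293%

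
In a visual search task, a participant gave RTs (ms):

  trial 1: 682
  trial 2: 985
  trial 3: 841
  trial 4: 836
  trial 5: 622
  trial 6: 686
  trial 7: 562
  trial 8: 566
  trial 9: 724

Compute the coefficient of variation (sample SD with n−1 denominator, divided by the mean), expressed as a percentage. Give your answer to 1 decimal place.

19.5%

n = 9, Σ = 6504, M = 722.6667
Σ(x−M)² = 159158.000; s = √(159158.000/8) = 141.0488
CV = 141.0488 / 722.6667 = 0.19518 = 19.518%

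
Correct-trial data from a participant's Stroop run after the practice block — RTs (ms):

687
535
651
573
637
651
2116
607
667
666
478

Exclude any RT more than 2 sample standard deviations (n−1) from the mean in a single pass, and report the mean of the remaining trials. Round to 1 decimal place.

615.2 ms

n = 11, ΣRT = 8268, M = 751.636
Σ(x−M)² = 2088198.55; s = √(2088198.55/10) = 456.968
Cutoffs: 751.636 ± 2·456.968 → [-162.3, 1665.6]
Outside: 2116 → excluded.
Retained (n=10): Σ = 6152, mean = 6152/10 = 615.200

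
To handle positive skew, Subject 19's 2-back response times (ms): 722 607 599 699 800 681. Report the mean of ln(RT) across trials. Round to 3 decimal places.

ln(RT): 6.5820, 6.4085, 6.3953, 6.5497, 6.6846, 6.5236
Σ ln(RT) = 39.1436
Mean = 39.1436/6 = 6.52394

6.524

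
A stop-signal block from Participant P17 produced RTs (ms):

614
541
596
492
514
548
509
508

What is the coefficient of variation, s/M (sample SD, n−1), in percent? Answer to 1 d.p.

8.2%

n = 8, Σ = 4322, M = 540.2500
Σ(x−M)² = 13641.500; s = √(13641.500/7) = 44.1451
CV = 44.1451 / 540.2500 = 0.08171 = 8.171%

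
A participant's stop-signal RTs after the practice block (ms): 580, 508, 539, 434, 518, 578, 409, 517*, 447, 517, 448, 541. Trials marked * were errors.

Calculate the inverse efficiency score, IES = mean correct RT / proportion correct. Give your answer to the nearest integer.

Correct trials (n=11): 580, 508, 539, 434, 518, 578, 409, 447, 517, 448, 541
Mean correct RT = 5519/11 = 501.7273 ms
Proportion correct = 11/12
IES = 501.7273 / (11/12) = 547.339 ms

547 ms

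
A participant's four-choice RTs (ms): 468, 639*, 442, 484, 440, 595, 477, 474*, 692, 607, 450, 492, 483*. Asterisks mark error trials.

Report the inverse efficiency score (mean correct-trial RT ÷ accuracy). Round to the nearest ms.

Correct trials (n=10): 468, 442, 484, 440, 595, 477, 692, 607, 450, 492
Mean correct RT = 5147/10 = 514.7000 ms
Proportion correct = 10/13
IES = 514.7000 / (10/13) = 669.110 ms

669 ms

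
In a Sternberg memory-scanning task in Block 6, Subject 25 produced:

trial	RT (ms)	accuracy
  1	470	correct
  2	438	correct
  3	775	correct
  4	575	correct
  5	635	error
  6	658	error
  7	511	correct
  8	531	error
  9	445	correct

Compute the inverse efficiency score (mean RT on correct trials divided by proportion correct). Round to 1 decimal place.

Correct trials (n=6): 470, 438, 775, 575, 511, 445
Mean correct RT = 3214/6 = 535.6667 ms
Proportion correct = 6/9
IES = 535.6667 / (6/9) = 803.500 ms

803.5 ms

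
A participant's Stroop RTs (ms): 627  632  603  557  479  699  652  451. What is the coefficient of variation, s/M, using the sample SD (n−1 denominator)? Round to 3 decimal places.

0.146

n = 8, Σ = 4700, M = 587.5000
Σ(x−M)² = 51708.000; s = √(51708.000/7) = 85.9468
CV = 85.9468 / 587.5000 = 0.14629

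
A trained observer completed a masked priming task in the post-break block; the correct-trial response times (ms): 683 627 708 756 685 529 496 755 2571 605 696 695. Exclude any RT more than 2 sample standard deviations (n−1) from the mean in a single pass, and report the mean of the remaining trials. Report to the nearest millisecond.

n = 12, ΣRT = 9806, M = 817.167
Σ(x−M)² = 3427895.67; s = √(3427895.67/11) = 558.236
Cutoffs: 817.167 ± 2·558.236 → [-299.3, 1933.6]
Outside: 2571 → excluded.
Retained (n=11): Σ = 7235, mean = 7235/11 = 657.727

658 ms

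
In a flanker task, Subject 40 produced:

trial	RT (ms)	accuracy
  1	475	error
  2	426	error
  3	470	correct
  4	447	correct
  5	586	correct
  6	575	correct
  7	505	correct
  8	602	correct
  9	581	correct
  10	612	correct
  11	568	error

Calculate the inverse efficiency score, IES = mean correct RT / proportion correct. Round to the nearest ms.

752 ms

Correct trials (n=8): 470, 447, 586, 575, 505, 602, 581, 612
Mean correct RT = 4378/8 = 547.2500 ms
Proportion correct = 8/11
IES = 547.2500 / (8/11) = 752.469 ms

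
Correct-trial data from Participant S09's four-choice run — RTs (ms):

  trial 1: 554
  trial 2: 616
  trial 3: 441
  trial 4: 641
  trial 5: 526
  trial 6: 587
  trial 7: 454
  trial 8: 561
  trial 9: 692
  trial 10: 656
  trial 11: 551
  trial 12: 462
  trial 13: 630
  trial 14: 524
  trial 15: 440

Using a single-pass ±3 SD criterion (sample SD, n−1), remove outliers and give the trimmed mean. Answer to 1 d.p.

n = 15, ΣRT = 8335, M = 555.667
Σ(x−M)² = 93655.33; s = √(93655.33/14) = 81.790
Cutoffs: 555.667 ± 3·81.790 → [310.3, 801.0]
No RTs fall outside the cutoffs; all 15 retained. Mean = 8335/15 = 555.667

555.7 ms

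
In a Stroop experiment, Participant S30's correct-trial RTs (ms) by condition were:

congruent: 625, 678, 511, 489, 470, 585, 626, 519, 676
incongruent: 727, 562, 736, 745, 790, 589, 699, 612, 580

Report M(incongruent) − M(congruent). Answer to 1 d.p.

M(congruent) = 5179/9 = 575.444
M(incongruent) = 6040/9 = 671.111
Difference = 671.111 − 575.444 = 95.667 ms

95.7 ms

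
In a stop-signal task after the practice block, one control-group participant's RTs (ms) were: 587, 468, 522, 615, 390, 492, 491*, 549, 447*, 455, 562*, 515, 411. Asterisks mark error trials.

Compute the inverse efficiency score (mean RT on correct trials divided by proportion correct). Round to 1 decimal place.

Correct trials (n=10): 587, 468, 522, 615, 390, 492, 549, 455, 515, 411
Mean correct RT = 5004/10 = 500.4000 ms
Proportion correct = 10/13
IES = 500.4000 / (10/13) = 650.520 ms

650.5 ms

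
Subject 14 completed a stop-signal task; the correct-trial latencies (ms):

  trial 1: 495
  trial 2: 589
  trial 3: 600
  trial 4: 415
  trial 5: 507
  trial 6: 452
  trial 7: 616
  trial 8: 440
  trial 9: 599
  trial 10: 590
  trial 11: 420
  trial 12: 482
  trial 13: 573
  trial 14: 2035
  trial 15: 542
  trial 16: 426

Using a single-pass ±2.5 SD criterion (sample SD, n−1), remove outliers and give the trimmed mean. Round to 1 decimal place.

n = 16, ΣRT = 9781, M = 611.312
Σ(x−M)² = 2239751.44; s = √(2239751.44/15) = 386.415
Cutoffs: 611.312 ± 2.5·386.415 → [-354.7, 1577.4]
Outside: 2035 → excluded.
Retained (n=15): Σ = 7746, mean = 7746/15 = 516.400

516.4 ms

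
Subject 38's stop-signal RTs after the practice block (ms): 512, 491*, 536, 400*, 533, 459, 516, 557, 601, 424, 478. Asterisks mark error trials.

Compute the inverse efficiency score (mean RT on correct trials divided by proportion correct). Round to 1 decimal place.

Correct trials (n=9): 512, 536, 533, 459, 516, 557, 601, 424, 478
Mean correct RT = 4616/9 = 512.8889 ms
Proportion correct = 9/11
IES = 512.8889 / (9/11) = 626.864 ms

626.9 ms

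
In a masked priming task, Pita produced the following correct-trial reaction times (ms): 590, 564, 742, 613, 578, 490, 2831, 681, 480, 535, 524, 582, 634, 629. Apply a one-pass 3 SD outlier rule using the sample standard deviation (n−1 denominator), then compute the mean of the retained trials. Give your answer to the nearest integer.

n = 14, ΣRT = 10473, M = 748.071
Σ(x−M)² = 4738004.93; s = √(4738004.93/13) = 603.707
Cutoffs: 748.071 ± 3·603.707 → [-1063.0, 2559.2]
Outside: 2831 → excluded.
Retained (n=13): Σ = 7642, mean = 7642/13 = 587.846

588 ms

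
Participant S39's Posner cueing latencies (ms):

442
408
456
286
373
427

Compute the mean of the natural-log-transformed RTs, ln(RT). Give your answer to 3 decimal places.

5.977

ln(RT): 6.0913, 6.0113, 6.1225, 5.6560, 5.9216, 6.0568
Σ ln(RT) = 35.8594
Mean = 35.8594/6 = 5.97657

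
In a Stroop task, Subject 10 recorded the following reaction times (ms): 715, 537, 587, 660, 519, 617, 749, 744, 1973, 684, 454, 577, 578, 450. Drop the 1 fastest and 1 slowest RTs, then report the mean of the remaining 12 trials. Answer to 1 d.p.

618.4 ms

Sorted: 450, 454, 519, 537, 577, 578, 587, 617, 660, 684, 715, 744, 749, 1973
Drop lowest 1 (450) and highest 1 (1973)
Remaining (n=12): Σ = 7421, mean = 7421/12 = 618.417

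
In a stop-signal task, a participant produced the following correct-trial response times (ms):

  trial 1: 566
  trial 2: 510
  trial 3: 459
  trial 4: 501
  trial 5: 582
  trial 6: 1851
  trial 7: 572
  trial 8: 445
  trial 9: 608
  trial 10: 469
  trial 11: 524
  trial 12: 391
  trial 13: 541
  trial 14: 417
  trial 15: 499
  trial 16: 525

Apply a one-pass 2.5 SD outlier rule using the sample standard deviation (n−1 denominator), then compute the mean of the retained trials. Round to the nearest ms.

n = 16, ΣRT = 9460, M = 591.250
Σ(x−M)² = 1747325.00; s = √(1747325.00/15) = 341.304
Cutoffs: 591.250 ± 2.5·341.304 → [-262.0, 1444.5]
Outside: 1851 → excluded.
Retained (n=15): Σ = 7609, mean = 7609/15 = 507.267

507 ms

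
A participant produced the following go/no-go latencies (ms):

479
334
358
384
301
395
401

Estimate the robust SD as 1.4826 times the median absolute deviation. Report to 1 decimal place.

38.5 ms

Sorted: 301, 334, 358, 384, 395, 401, 479 → median = 384
|x − 384| sorted: 0, 11, 17, 26, 50, 83, 95 → MAD = 26
Robust SD ≈ 1.4826 × 26 = 38.548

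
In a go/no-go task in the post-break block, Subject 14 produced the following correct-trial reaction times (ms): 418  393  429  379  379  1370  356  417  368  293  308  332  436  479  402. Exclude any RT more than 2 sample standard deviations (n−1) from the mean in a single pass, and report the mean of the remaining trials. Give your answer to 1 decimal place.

384.9 ms

n = 15, ΣRT = 6759, M = 450.600
Σ(x−M)² = 939917.60; s = √(939917.60/14) = 259.108
Cutoffs: 450.600 ± 2·259.108 → [-67.6, 968.8]
Outside: 1370 → excluded.
Retained (n=14): Σ = 5389, mean = 5389/14 = 384.929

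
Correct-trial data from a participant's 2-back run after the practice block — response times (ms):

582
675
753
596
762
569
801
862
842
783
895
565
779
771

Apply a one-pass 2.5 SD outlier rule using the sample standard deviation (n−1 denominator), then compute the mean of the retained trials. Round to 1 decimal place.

n = 14, ΣRT = 10235, M = 731.071
Σ(x−M)² = 166692.93; s = √(166692.93/13) = 113.237
Cutoffs: 731.071 ± 2.5·113.237 → [448.0, 1014.2]
No RTs fall outside the cutoffs; all 14 retained. Mean = 10235/14 = 731.071

731.1 ms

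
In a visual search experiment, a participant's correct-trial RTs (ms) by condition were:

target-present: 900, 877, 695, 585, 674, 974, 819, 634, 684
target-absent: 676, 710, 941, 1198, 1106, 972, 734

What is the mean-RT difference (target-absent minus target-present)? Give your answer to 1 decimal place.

145.1 ms

M(target-present) = 6842/9 = 760.222
M(target-absent) = 6337/7 = 905.286
Difference = 905.286 − 760.222 = 145.063 ms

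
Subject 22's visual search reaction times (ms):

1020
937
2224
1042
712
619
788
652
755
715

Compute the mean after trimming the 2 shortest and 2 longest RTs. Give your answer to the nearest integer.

Sorted: 619, 652, 712, 715, 755, 788, 937, 1020, 1042, 2224
Drop lowest 2 (619, 652) and highest 2 (1042, 2224)
Remaining (n=6): Σ = 4927, mean = 4927/6 = 821.167

821 ms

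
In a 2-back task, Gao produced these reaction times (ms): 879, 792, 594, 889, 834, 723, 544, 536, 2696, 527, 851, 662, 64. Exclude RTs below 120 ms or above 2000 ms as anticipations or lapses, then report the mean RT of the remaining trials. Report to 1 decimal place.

Excluded: 64, 2696
Retained (n=11): Σ = 7831
Mean = 7831/11 = 711.9091

711.9 ms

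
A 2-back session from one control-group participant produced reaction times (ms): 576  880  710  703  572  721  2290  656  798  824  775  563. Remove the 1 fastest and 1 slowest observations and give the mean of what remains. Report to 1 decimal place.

721.5 ms

Sorted: 563, 572, 576, 656, 703, 710, 721, 775, 798, 824, 880, 2290
Drop lowest 1 (563) and highest 1 (2290)
Remaining (n=10): Σ = 7215, mean = 7215/10 = 721.500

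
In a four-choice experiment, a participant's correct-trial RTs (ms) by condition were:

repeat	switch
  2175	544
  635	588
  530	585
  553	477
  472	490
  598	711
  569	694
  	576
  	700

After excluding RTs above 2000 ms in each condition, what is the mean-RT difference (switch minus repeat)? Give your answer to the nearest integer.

37 ms

repeat: exclude 2175
M(repeat) = 3357/6 = 559.500
M(switch) = 5365/9 = 596.111
Difference = 596.111 − 559.500 = 36.611 ms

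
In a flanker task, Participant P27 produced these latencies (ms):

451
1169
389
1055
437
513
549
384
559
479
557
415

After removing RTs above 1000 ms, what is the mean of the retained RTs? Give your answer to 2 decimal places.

Excluded: 1055, 1169
Retained (n=10): Σ = 4733
Mean = 4733/10 = 473.3000

473.30 ms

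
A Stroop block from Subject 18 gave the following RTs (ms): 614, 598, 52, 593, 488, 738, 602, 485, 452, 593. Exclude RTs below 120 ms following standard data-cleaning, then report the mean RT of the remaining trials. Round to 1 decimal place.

Excluded: 52
Retained (n=9): Σ = 5163
Mean = 5163/9 = 573.6667

573.7 ms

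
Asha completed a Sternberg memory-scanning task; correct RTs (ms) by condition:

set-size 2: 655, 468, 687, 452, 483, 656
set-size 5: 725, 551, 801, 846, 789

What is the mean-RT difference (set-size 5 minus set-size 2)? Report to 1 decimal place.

M(set-size 2) = 3401/6 = 566.833
M(set-size 5) = 3712/5 = 742.400
Difference = 742.400 − 566.833 = 175.567 ms

175.6 ms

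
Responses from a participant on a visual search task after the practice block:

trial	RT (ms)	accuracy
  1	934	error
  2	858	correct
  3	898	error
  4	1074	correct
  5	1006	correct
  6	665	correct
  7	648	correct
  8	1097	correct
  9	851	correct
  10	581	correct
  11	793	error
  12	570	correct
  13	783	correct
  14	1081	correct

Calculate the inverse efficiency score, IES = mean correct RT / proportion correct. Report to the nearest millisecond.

1066 ms

Correct trials (n=11): 858, 1074, 1006, 665, 648, 1097, 851, 581, 570, 783, 1081
Mean correct RT = 9214/11 = 837.6364 ms
Proportion correct = 11/14
IES = 837.6364 / (11/14) = 1066.083 ms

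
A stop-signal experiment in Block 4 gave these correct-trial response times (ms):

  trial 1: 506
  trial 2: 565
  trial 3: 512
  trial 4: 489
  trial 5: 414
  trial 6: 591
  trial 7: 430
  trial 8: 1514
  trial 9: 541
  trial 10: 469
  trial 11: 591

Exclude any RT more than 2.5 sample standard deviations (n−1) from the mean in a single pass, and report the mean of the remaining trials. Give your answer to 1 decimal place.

510.8 ms

n = 11, ΣRT = 6622, M = 602.000
Σ(x−M)² = 949778.00; s = √(949778.00/10) = 308.185
Cutoffs: 602.000 ± 2.5·308.185 → [-168.5, 1372.5]
Outside: 1514 → excluded.
Retained (n=10): Σ = 5108, mean = 5108/10 = 510.800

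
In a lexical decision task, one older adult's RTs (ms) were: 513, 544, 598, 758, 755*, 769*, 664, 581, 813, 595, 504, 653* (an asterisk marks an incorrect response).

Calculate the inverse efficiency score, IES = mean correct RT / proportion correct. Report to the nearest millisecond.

825 ms

Correct trials (n=9): 513, 544, 598, 758, 664, 581, 813, 595, 504
Mean correct RT = 5570/9 = 618.8889 ms
Proportion correct = 9/12
IES = 618.8889 / (9/12) = 825.185 ms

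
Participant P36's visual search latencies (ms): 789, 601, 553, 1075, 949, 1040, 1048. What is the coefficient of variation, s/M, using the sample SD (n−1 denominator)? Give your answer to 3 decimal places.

n = 7, Σ = 6055, M = 865.0000
Σ(x−M)² = 288086.000; s = √(288086.000/6) = 219.1217
CV = 219.1217 / 865.0000 = 0.25332

0.253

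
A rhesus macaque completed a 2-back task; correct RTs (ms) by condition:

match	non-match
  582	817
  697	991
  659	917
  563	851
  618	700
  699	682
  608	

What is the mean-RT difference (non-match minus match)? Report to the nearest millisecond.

194 ms

M(match) = 4426/7 = 632.286
M(non-match) = 4958/6 = 826.333
Difference = 826.333 − 632.286 = 194.048 ms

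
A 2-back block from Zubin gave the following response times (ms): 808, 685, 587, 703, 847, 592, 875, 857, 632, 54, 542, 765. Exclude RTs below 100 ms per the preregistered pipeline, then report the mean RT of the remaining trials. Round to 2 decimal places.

717.55 ms

Excluded: 54
Retained (n=11): Σ = 7893
Mean = 7893/11 = 717.5455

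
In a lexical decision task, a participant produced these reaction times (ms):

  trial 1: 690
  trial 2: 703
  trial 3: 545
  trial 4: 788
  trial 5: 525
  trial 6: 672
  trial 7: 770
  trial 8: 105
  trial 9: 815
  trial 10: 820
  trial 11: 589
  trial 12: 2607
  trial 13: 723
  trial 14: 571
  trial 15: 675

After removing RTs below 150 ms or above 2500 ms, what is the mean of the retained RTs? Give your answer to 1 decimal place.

Excluded: 105, 2607
Retained (n=13): Σ = 8886
Mean = 8886/13 = 683.5385

683.5 ms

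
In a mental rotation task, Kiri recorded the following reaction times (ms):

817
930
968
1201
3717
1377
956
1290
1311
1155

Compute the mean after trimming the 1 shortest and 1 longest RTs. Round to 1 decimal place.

1148.5 ms

Sorted: 817, 930, 956, 968, 1155, 1201, 1290, 1311, 1377, 3717
Drop lowest 1 (817) and highest 1 (3717)
Remaining (n=8): Σ = 9188, mean = 9188/8 = 1148.500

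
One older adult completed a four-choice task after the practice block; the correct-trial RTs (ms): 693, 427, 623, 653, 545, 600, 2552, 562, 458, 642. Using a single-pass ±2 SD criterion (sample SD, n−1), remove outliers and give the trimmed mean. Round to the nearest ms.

n = 10, ΣRT = 7755, M = 775.500
Σ(x−M)² = 3570614.50; s = √(3570614.50/9) = 629.869
Cutoffs: 775.500 ± 2·629.869 → [-484.2, 2035.2]
Outside: 2552 → excluded.
Retained (n=9): Σ = 5203, mean = 5203/9 = 578.111

578 ms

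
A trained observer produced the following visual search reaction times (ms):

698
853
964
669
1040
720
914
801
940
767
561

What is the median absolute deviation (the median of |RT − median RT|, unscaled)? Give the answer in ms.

Sorted: 561, 669, 698, 720, 767, 801, 853, 914, 940, 964, 1040 → median = 801
|x − 801|: 103, 52, 163, 132, 239, 81, 113, 0, 139, 34, 240
Sorted deviations: 0, 34, 52, 81, 103, 113, 132, 139, 163, 239, 240 → MAD = 113

113 ms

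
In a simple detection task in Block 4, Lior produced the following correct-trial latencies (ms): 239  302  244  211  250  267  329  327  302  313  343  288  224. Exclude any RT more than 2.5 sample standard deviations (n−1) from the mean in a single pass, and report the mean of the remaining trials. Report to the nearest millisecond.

280 ms

n = 13, ΣRT = 3639, M = 279.923
Σ(x−M)² = 22642.92; s = √(22642.92/12) = 43.439
Cutoffs: 279.923 ± 2.5·43.439 → [171.3, 388.5]
No RTs fall outside the cutoffs; all 13 retained. Mean = 3639/13 = 279.923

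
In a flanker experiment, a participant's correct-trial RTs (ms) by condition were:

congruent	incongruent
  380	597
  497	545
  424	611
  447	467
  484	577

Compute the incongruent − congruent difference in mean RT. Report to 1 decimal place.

113.0 ms

M(congruent) = 2232/5 = 446.400
M(incongruent) = 2797/5 = 559.400
Difference = 559.400 − 446.400 = 113.000 ms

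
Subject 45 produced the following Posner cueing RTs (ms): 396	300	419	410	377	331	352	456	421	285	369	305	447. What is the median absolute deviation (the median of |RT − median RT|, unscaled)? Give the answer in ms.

Sorted: 285, 300, 305, 331, 352, 369, 377, 396, 410, 419, 421, 447, 456 → median = 377
|x − 377|: 19, 77, 42, 33, 0, 46, 25, 79, 44, 92, 8, 72, 70
Sorted deviations: 0, 8, 19, 25, 33, 42, 44, 46, 70, 72, 77, 79, 92 → MAD = 44

44 ms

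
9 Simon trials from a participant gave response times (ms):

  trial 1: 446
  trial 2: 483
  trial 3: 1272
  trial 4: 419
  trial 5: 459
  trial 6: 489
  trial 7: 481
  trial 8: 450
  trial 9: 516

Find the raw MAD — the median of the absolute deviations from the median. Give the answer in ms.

Sorted: 419, 446, 450, 459, 481, 483, 489, 516, 1272 → median = 481
|x − 481|: 35, 2, 791, 62, 22, 8, 0, 31, 35
Sorted deviations: 0, 2, 8, 22, 31, 35, 35, 62, 791 → MAD = 31

31 ms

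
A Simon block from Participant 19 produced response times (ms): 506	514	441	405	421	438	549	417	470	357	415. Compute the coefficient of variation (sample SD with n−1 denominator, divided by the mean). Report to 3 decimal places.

n = 11, Σ = 4933, M = 448.4545
Σ(x−M)² = 31460.727; s = √(31460.727/10) = 56.0899
CV = 56.0899 / 448.4545 = 0.12507

0.125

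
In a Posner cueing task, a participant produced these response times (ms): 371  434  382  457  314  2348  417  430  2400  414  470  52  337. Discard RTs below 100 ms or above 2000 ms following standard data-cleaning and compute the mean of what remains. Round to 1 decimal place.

Excluded: 52, 2348, 2400
Retained (n=10): Σ = 4026
Mean = 4026/10 = 402.6000

402.6 ms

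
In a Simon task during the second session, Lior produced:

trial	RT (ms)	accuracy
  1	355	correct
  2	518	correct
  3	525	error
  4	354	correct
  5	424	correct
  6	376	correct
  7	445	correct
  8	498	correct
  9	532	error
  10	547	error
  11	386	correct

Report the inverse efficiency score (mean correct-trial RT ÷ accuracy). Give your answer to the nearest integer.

Correct trials (n=8): 355, 518, 354, 424, 376, 445, 498, 386
Mean correct RT = 3356/8 = 419.5000 ms
Proportion correct = 8/11
IES = 419.5000 / (8/11) = 576.812 ms

577 ms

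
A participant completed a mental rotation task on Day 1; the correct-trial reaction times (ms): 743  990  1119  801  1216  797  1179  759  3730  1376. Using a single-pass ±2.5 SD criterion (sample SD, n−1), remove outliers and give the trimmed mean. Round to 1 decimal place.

n = 10, ΣRT = 12710, M = 1271.000
Σ(x−M)² = 7157764.00; s = √(7157764.00/9) = 891.800
Cutoffs: 1271.000 ± 2.5·891.800 → [-958.5, 3500.5]
Outside: 3730 → excluded.
Retained (n=9): Σ = 8980, mean = 8980/9 = 997.778

997.8 ms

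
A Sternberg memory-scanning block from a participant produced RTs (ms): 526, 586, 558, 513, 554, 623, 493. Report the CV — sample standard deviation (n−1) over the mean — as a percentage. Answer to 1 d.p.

n = 7, Σ = 3853, M = 550.4286
Σ(x−M)² = 11897.714; s = √(11897.714/6) = 44.5304
CV = 44.5304 / 550.4286 = 0.08090 = 8.090%

8.1%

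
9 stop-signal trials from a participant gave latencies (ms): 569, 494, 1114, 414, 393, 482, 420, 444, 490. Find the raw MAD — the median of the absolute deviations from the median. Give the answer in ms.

Sorted: 393, 414, 420, 444, 482, 490, 494, 569, 1114 → median = 482
|x − 482|: 87, 12, 632, 68, 89, 0, 62, 38, 8
Sorted deviations: 0, 8, 12, 38, 62, 68, 87, 89, 632 → MAD = 62

62 ms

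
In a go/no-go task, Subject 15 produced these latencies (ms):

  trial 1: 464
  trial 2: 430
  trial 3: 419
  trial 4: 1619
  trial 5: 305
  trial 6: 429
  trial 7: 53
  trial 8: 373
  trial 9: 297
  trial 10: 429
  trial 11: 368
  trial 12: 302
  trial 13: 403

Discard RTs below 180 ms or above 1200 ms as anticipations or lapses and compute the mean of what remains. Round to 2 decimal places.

383.55 ms

Excluded: 53, 1619
Retained (n=11): Σ = 4219
Mean = 4219/11 = 383.5455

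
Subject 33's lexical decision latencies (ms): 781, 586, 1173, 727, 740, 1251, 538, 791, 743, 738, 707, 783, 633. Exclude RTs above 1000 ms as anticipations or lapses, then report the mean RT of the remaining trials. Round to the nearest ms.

706 ms

Excluded: 1173, 1251
Retained (n=11): Σ = 7767
Mean = 7767/11 = 706.0909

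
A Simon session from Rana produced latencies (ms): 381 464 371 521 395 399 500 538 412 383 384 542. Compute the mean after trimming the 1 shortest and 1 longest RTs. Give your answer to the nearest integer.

Sorted: 371, 381, 383, 384, 395, 399, 412, 464, 500, 521, 538, 542
Drop lowest 1 (371) and highest 1 (542)
Remaining (n=10): Σ = 4377, mean = 4377/10 = 437.700

438 ms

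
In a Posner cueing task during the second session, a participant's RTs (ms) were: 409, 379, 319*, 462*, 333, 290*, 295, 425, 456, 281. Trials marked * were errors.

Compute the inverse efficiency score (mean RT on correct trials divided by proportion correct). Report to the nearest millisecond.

526 ms

Correct trials (n=7): 409, 379, 333, 295, 425, 456, 281
Mean correct RT = 2578/7 = 368.2857 ms
Proportion correct = 7/10
IES = 368.2857 / (7/10) = 526.122 ms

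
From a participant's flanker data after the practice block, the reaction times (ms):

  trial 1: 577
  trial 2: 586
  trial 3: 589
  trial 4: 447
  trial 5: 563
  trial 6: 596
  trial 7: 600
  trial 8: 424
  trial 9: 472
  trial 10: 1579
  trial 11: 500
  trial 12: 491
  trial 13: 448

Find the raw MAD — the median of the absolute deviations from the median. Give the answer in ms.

63 ms

Sorted: 424, 447, 448, 472, 491, 500, 563, 577, 586, 589, 596, 600, 1579 → median = 563
|x − 563|: 14, 23, 26, 116, 0, 33, 37, 139, 91, 1016, 63, 72, 115
Sorted deviations: 0, 14, 23, 26, 33, 37, 63, 72, 91, 115, 116, 139, 1016 → MAD = 63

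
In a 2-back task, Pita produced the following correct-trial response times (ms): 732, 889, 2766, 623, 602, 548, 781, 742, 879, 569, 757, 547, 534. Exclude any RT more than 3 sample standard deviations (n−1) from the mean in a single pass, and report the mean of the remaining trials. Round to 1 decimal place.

n = 13, ΣRT = 10969, M = 843.769
Σ(x−M)² = 4186774.31; s = √(4186774.31/12) = 590.676
Cutoffs: 843.769 ± 3·590.676 → [-928.3, 2615.8]
Outside: 2766 → excluded.
Retained (n=12): Σ = 8203, mean = 8203/12 = 683.583

683.6 ms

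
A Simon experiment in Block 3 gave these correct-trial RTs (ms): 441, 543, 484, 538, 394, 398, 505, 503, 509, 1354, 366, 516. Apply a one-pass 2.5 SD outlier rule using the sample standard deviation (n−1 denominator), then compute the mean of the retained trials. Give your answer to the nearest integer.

472 ms

n = 12, ΣRT = 6551, M = 545.917
Σ(x−M)² = 751012.92; s = √(751012.92/11) = 261.293
Cutoffs: 545.917 ± 2.5·261.293 → [-107.3, 1199.1]
Outside: 1354 → excluded.
Retained (n=11): Σ = 5197, mean = 5197/11 = 472.455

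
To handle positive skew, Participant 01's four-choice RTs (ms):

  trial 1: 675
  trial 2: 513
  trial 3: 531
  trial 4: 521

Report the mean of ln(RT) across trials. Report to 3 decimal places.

ln(RT): 6.5147, 6.2403, 6.2748, 6.2558
Σ ln(RT) = 25.2855
Mean = 25.2855/4 = 6.32138

6.321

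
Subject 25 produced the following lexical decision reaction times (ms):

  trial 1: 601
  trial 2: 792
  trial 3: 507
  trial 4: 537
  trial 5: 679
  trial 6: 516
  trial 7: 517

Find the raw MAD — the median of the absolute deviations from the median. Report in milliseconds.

Sorted: 507, 516, 517, 537, 601, 679, 792 → median = 537
|x − 537|: 64, 255, 30, 0, 142, 21, 20
Sorted deviations: 0, 20, 21, 30, 64, 142, 255 → MAD = 30

30 ms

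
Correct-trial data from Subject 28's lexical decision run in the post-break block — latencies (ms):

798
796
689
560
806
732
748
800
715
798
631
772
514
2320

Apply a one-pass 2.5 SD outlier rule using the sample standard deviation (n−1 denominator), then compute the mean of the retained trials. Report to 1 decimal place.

n = 14, ΣRT = 11679, M = 834.214
Σ(x−M)² = 2489686.36; s = √(2489686.36/13) = 437.624
Cutoffs: 834.214 ± 2.5·437.624 → [-259.8, 1928.3]
Outside: 2320 → excluded.
Retained (n=13): Σ = 9359, mean = 9359/13 = 719.923

719.9 ms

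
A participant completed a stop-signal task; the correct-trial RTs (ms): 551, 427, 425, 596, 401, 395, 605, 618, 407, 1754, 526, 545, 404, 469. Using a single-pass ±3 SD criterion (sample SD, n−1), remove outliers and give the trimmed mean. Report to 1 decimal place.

489.9 ms

n = 14, ΣRT = 8123, M = 580.214
Σ(x−M)² = 1572508.36; s = √(1572508.36/13) = 347.796
Cutoffs: 580.214 ± 3·347.796 → [-463.2, 1623.6]
Outside: 1754 → excluded.
Retained (n=13): Σ = 6369, mean = 6369/13 = 489.923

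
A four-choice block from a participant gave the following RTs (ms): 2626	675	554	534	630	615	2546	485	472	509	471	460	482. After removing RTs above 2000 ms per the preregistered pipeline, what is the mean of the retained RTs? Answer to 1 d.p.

Excluded: 2546, 2626
Retained (n=11): Σ = 5887
Mean = 5887/11 = 535.1818

535.2 ms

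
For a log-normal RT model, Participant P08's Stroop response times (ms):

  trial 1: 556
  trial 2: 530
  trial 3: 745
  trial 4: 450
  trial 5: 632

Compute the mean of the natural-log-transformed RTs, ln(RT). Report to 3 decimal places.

6.353

ln(RT): 6.3208, 6.2729, 6.6134, 6.1092, 6.4489
Σ ln(RT) = 31.7652
Mean = 31.7652/5 = 6.35303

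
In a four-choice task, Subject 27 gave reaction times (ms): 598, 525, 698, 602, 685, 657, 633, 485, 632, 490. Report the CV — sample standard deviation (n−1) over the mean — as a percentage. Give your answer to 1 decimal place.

n = 10, Σ = 6005, M = 600.5000
Σ(x−M)² = 53146.500; s = √(53146.500/9) = 76.8451
CV = 76.8451 / 600.5000 = 0.12797 = 12.797%

12.8%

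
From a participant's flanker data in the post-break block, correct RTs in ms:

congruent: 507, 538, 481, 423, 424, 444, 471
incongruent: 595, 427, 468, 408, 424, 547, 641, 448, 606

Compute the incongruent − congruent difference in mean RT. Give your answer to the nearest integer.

M(congruent) = 3288/7 = 469.714
M(incongruent) = 4564/9 = 507.111
Difference = 507.111 − 469.714 = 37.397 ms

37 ms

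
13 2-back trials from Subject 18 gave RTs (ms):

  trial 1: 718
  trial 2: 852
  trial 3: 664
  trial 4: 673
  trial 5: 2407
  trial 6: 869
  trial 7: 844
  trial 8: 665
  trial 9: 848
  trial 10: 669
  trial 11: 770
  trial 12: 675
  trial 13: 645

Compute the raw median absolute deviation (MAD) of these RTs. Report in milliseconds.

54 ms

Sorted: 645, 664, 665, 669, 673, 675, 718, 770, 844, 848, 852, 869, 2407 → median = 718
|x − 718|: 0, 134, 54, 45, 1689, 151, 126, 53, 130, 49, 52, 43, 73
Sorted deviations: 0, 43, 45, 49, 52, 53, 54, 73, 126, 130, 134, 151, 1689 → MAD = 54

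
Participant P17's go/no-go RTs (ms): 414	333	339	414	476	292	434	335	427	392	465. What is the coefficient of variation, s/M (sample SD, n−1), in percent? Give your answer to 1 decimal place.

n = 11, Σ = 4321, M = 392.8182
Σ(x−M)² = 35873.636; s = √(35873.636/10) = 59.8946
CV = 59.8946 / 392.8182 = 0.15247 = 15.247%

15.2%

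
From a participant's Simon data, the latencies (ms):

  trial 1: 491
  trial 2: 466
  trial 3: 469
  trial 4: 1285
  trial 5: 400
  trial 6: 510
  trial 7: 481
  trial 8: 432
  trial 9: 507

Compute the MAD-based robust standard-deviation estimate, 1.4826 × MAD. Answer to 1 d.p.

Sorted: 400, 432, 466, 469, 481, 491, 507, 510, 1285 → median = 481
|x − 481| sorted: 0, 10, 12, 15, 26, 29, 49, 81, 804 → MAD = 26
Robust SD ≈ 1.4826 × 26 = 38.548

38.5 ms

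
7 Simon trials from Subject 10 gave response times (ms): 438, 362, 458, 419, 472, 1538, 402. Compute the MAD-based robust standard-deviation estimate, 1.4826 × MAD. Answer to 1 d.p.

50.4 ms

Sorted: 362, 402, 419, 438, 458, 472, 1538 → median = 438
|x − 438| sorted: 0, 19, 20, 34, 36, 76, 1100 → MAD = 34
Robust SD ≈ 1.4826 × 34 = 50.408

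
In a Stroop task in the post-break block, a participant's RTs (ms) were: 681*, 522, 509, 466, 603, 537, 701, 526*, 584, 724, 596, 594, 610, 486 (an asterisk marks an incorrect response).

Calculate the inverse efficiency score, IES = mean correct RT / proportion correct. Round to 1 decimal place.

Correct trials (n=12): 522, 509, 466, 603, 537, 701, 584, 724, 596, 594, 610, 486
Mean correct RT = 6932/12 = 577.6667 ms
Proportion correct = 12/14
IES = 577.6667 / (12/14) = 673.944 ms

673.9 ms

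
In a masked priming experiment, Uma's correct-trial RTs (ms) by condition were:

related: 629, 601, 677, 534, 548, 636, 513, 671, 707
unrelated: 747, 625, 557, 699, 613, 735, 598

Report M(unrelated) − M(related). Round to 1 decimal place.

M(related) = 5516/9 = 612.889
M(unrelated) = 4574/7 = 653.429
Difference = 653.429 − 612.889 = 40.540 ms

40.5 ms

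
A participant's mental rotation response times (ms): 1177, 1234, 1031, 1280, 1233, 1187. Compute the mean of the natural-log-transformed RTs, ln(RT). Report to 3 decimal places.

ln(RT): 7.0707, 7.1180, 6.9383, 7.1546, 7.1172, 7.0792
Σ ln(RT) = 42.4780
Mean = 42.4780/6 = 7.07967

7.080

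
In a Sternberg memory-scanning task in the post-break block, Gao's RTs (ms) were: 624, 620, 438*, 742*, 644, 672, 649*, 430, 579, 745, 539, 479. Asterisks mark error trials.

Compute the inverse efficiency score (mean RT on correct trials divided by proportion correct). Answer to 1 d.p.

789.9 ms

Correct trials (n=9): 624, 620, 644, 672, 430, 579, 745, 539, 479
Mean correct RT = 5332/9 = 592.4444 ms
Proportion correct = 9/12
IES = 592.4444 / (9/12) = 789.926 ms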